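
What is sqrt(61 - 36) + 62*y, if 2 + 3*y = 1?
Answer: -47/3 ≈ -15.667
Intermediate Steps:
y = -1/3 (y = -2/3 + (1/3)*1 = -2/3 + 1/3 = -1/3 ≈ -0.33333)
sqrt(61 - 36) + 62*y = sqrt(61 - 36) + 62*(-1/3) = sqrt(25) - 62/3 = 5 - 62/3 = -47/3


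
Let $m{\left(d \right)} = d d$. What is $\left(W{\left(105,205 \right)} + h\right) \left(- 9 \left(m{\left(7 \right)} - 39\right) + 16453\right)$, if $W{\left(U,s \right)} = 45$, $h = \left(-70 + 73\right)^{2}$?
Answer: $883602$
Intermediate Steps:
$h = 9$ ($h = 3^{2} = 9$)
$m{\left(d \right)} = d^{2}$
$\left(W{\left(105,205 \right)} + h\right) \left(- 9 \left(m{\left(7 \right)} - 39\right) + 16453\right) = \left(45 + 9\right) \left(- 9 \left(7^{2} - 39\right) + 16453\right) = 54 \left(- 9 \left(49 - 39\right) + 16453\right) = 54 \left(\left(-9\right) 10 + 16453\right) = 54 \left(-90 + 16453\right) = 54 \cdot 16363 = 883602$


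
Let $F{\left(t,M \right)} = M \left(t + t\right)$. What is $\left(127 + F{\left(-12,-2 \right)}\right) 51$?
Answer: $8925$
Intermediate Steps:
$F{\left(t,M \right)} = 2 M t$ ($F{\left(t,M \right)} = M 2 t = 2 M t$)
$\left(127 + F{\left(-12,-2 \right)}\right) 51 = \left(127 + 2 \left(-2\right) \left(-12\right)\right) 51 = \left(127 + 48\right) 51 = 175 \cdot 51 = 8925$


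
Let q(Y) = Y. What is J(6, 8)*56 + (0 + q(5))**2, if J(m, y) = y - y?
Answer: 25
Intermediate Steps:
J(m, y) = 0
J(6, 8)*56 + (0 + q(5))**2 = 0*56 + (0 + 5)**2 = 0 + 5**2 = 0 + 25 = 25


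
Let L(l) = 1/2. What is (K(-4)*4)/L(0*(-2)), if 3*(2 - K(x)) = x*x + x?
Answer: -16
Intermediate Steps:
K(x) = 2 - x/3 - x²/3 (K(x) = 2 - (x*x + x)/3 = 2 - (x² + x)/3 = 2 - (x + x²)/3 = 2 + (-x/3 - x²/3) = 2 - x/3 - x²/3)
L(l) = ½
(K(-4)*4)/L(0*(-2)) = ((2 - ⅓*(-4) - ⅓*(-4)²)*4)/(½) = ((2 + 4/3 - ⅓*16)*4)*2 = ((2 + 4/3 - 16/3)*4)*2 = -2*4*2 = -8*2 = -16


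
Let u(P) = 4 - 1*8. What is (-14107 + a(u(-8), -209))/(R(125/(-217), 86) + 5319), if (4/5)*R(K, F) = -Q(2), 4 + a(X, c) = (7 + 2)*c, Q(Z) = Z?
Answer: -31984/10633 ≈ -3.0080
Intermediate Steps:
u(P) = -4 (u(P) = 4 - 8 = -4)
a(X, c) = -4 + 9*c (a(X, c) = -4 + (7 + 2)*c = -4 + 9*c)
R(K, F) = -5/2 (R(K, F) = 5*(-1*2)/4 = (5/4)*(-2) = -5/2)
(-14107 + a(u(-8), -209))/(R(125/(-217), 86) + 5319) = (-14107 + (-4 + 9*(-209)))/(-5/2 + 5319) = (-14107 + (-4 - 1881))/(10633/2) = (-14107 - 1885)*(2/10633) = -15992*2/10633 = -31984/10633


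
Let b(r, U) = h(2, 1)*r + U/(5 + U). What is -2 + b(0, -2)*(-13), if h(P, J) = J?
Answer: 20/3 ≈ 6.6667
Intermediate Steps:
b(r, U) = r + U/(5 + U) (b(r, U) = 1*r + U/(5 + U) = r + U/(5 + U))
-2 + b(0, -2)*(-13) = -2 + ((-2 + 5*0 - 2*0)/(5 - 2))*(-13) = -2 + ((-2 + 0 + 0)/3)*(-13) = -2 + ((⅓)*(-2))*(-13) = -2 - ⅔*(-13) = -2 + 26/3 = 20/3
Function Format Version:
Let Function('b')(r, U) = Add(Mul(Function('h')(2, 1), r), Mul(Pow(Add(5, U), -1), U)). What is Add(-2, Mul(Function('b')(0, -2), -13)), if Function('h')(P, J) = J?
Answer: Rational(20, 3) ≈ 6.6667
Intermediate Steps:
Function('b')(r, U) = Add(r, Mul(U, Pow(Add(5, U), -1))) (Function('b')(r, U) = Add(Mul(1, r), Mul(Pow(Add(5, U), -1), U)) = Add(r, Mul(U, Pow(Add(5, U), -1))))
Add(-2, Mul(Function('b')(0, -2), -13)) = Add(-2, Mul(Mul(Pow(Add(5, -2), -1), Add(-2, Mul(5, 0), Mul(-2, 0))), -13)) = Add(-2, Mul(Mul(Pow(3, -1), Add(-2, 0, 0)), -13)) = Add(-2, Mul(Mul(Rational(1, 3), -2), -13)) = Add(-2, Mul(Rational(-2, 3), -13)) = Add(-2, Rational(26, 3)) = Rational(20, 3)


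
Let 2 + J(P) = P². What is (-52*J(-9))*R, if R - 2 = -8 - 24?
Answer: 123240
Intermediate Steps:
R = -30 (R = 2 + (-8 - 24) = 2 - 32 = -30)
J(P) = -2 + P²
(-52*J(-9))*R = -52*(-2 + (-9)²)*(-30) = -52*(-2 + 81)*(-30) = -52*79*(-30) = -4108*(-30) = 123240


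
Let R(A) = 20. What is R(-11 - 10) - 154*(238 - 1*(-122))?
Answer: -55420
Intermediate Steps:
R(-11 - 10) - 154*(238 - 1*(-122)) = 20 - 154*(238 - 1*(-122)) = 20 - 154*(238 + 122) = 20 - 154*360 = 20 - 55440 = -55420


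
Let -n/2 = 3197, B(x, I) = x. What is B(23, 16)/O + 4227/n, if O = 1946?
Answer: -14530/22379 ≈ -0.64927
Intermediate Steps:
n = -6394 (n = -2*3197 = -6394)
B(23, 16)/O + 4227/n = 23/1946 + 4227/(-6394) = 23*(1/1946) + 4227*(-1/6394) = 23/1946 - 4227/6394 = -14530/22379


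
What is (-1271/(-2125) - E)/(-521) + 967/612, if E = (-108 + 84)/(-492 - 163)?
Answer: 8244212789/5221201500 ≈ 1.5790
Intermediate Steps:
E = 24/655 (E = -24/(-655) = -24*(-1/655) = 24/655 ≈ 0.036641)
(-1271/(-2125) - E)/(-521) + 967/612 = (-1271/(-2125) - 1*24/655)/(-521) + 967/612 = (-1271*(-1/2125) - 24/655)*(-1/521) + 967*(1/612) = (1271/2125 - 24/655)*(-1/521) + 967/612 = (156301/278375)*(-1/521) + 967/612 = -156301/145033375 + 967/612 = 8244212789/5221201500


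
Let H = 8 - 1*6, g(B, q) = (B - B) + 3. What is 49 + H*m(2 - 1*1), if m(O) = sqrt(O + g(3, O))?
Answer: 53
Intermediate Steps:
g(B, q) = 3 (g(B, q) = 0 + 3 = 3)
m(O) = sqrt(3 + O) (m(O) = sqrt(O + 3) = sqrt(3 + O))
H = 2 (H = 8 - 6 = 2)
49 + H*m(2 - 1*1) = 49 + 2*sqrt(3 + (2 - 1*1)) = 49 + 2*sqrt(3 + (2 - 1)) = 49 + 2*sqrt(3 + 1) = 49 + 2*sqrt(4) = 49 + 2*2 = 49 + 4 = 53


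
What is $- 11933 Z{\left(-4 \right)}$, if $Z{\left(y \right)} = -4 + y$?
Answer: $95464$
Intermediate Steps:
$- 11933 Z{\left(-4 \right)} = - 11933 \left(-4 - 4\right) = \left(-11933\right) \left(-8\right) = 95464$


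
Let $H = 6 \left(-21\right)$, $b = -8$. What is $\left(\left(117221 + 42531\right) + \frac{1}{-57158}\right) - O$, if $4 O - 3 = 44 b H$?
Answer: $\frac{16994588085}{114316} \approx 1.4866 \cdot 10^{5}$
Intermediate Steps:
$H = -126$
$O = \frac{44355}{4}$ ($O = \frac{3}{4} + \frac{44 \left(-8\right) \left(-126\right)}{4} = \frac{3}{4} + \frac{\left(-352\right) \left(-126\right)}{4} = \frac{3}{4} + \frac{1}{4} \cdot 44352 = \frac{3}{4} + 11088 = \frac{44355}{4} \approx 11089.0$)
$\left(\left(117221 + 42531\right) + \frac{1}{-57158}\right) - O = \left(\left(117221 + 42531\right) + \frac{1}{-57158}\right) - \frac{44355}{4} = \left(159752 - \frac{1}{57158}\right) - \frac{44355}{4} = \frac{9131104815}{57158} - \frac{44355}{4} = \frac{16994588085}{114316}$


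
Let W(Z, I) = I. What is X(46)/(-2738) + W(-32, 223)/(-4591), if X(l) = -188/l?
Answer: -6805824/144556817 ≈ -0.047081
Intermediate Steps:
X(46)/(-2738) + W(-32, 223)/(-4591) = -188/46/(-2738) + 223/(-4591) = -188*1/46*(-1/2738) + 223*(-1/4591) = -94/23*(-1/2738) - 223/4591 = 47/31487 - 223/4591 = -6805824/144556817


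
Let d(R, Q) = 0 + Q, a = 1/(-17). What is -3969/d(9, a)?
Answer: 67473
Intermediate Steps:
a = -1/17 ≈ -0.058824
d(R, Q) = Q
-3969/d(9, a) = -3969/(-1/17) = -3969*(-17) = 67473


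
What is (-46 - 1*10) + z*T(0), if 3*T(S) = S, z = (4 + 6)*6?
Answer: -56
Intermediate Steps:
z = 60 (z = 10*6 = 60)
T(S) = S/3
(-46 - 1*10) + z*T(0) = (-46 - 1*10) + 60*((1/3)*0) = (-46 - 10) + 60*0 = -56 + 0 = -56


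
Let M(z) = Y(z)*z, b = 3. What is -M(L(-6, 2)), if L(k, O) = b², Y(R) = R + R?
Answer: -162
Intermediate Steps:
Y(R) = 2*R
L(k, O) = 9 (L(k, O) = 3² = 9)
M(z) = 2*z² (M(z) = (2*z)*z = 2*z²)
-M(L(-6, 2)) = -2*9² = -2*81 = -1*162 = -162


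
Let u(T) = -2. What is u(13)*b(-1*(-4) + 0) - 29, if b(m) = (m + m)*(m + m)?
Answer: -157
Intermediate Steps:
b(m) = 4*m² (b(m) = (2*m)*(2*m) = 4*m²)
u(13)*b(-1*(-4) + 0) - 29 = -8*(-1*(-4) + 0)² - 29 = -8*(4 + 0)² - 29 = -8*4² - 29 = -8*16 - 29 = -2*64 - 29 = -128 - 29 = -157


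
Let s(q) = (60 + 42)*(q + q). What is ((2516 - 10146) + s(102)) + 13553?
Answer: 26731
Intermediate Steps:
s(q) = 204*q (s(q) = 102*(2*q) = 204*q)
((2516 - 10146) + s(102)) + 13553 = ((2516 - 10146) + 204*102) + 13553 = (-7630 + 20808) + 13553 = 13178 + 13553 = 26731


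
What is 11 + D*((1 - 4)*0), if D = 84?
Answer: 11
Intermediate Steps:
11 + D*((1 - 4)*0) = 11 + 84*((1 - 4)*0) = 11 + 84*(-3*0) = 11 + 84*0 = 11 + 0 = 11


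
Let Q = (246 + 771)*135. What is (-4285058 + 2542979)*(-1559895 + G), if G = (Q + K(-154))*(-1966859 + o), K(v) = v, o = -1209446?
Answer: 758855193846908100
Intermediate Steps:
Q = 137295 (Q = 1017*135 = 137295)
G = -435601644005 (G = (137295 - 154)*(-1966859 - 1209446) = 137141*(-3176305) = -435601644005)
(-4285058 + 2542979)*(-1559895 + G) = (-4285058 + 2542979)*(-1559895 - 435601644005) = -1742079*(-435603203900) = 758855193846908100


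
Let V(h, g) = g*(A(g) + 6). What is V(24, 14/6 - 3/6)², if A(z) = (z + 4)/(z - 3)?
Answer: 121/36 ≈ 3.3611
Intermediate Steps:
A(z) = (4 + z)/(-3 + z)
V(h, g) = g*(6 + (4 + g)/(-3 + g)) (V(h, g) = g*((4 + g)/(-3 + g) + 6) = g*(6 + (4 + g)/(-3 + g)))
V(24, 14/6 - 3/6)² = (7*(14/6 - 3/6)*(-2 + (14/6 - 3/6))/(-3 + (14/6 - 3/6)))² = (7*(14*(⅙) - 3*⅙)*(-2 + (14*(⅙) - 3*⅙))/(-3 + (14*(⅙) - 3*⅙)))² = (7*(7/3 - ½)*(-2 + (7/3 - ½))/(-3 + (7/3 - ½)))² = (7*(11/6)*(-2 + 11/6)/(-3 + 11/6))² = (7*(11/6)*(-⅙)/(-7/6))² = (7*(11/6)*(-6/7)*(-⅙))² = (11/6)² = 121/36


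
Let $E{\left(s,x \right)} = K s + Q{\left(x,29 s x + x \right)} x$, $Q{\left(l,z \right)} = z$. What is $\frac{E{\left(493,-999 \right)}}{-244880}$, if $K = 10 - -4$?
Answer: $- \frac{178367815}{3061} \approx -58271.0$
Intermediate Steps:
$K = 14$ ($K = 10 + 4 = 14$)
$E{\left(s,x \right)} = 14 s + x \left(x + 29 s x\right)$ ($E{\left(s,x \right)} = 14 s + \left(29 s x + x\right) x = 14 s + \left(x + 29 s x\right) x = 14 s + x \left(x + 29 s x\right)$)
$\frac{E{\left(493,-999 \right)}}{-244880} = \frac{14 \cdot 493 + \left(-999\right)^{2} \left(1 + 29 \cdot 493\right)}{-244880} = \left(6902 + 998001 \left(1 + 14297\right)\right) \left(- \frac{1}{244880}\right) = \left(6902 + 998001 \cdot 14298\right) \left(- \frac{1}{244880}\right) = \left(6902 + 14269418298\right) \left(- \frac{1}{244880}\right) = 14269425200 \left(- \frac{1}{244880}\right) = - \frac{178367815}{3061}$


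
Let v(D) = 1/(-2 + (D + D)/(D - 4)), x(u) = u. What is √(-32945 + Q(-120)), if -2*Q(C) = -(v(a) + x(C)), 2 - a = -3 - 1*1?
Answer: I*√528078/4 ≈ 181.67*I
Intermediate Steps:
a = 6 (a = 2 - (-3 - 1*1) = 2 - (-3 - 1) = 2 - 1*(-4) = 2 + 4 = 6)
v(D) = 1/(-2 + 2*D/(-4 + D)) (v(D) = 1/(-2 + (2*D)/(-4 + D)) = 1/(-2 + 2*D/(-4 + D)))
Q(C) = ⅛ + C/2 (Q(C) = -(-1)*((-½ + (⅛)*6) + C)/2 = -(-1)*((-½ + ¾) + C)/2 = -(-1)*(¼ + C)/2 = -(-¼ - C)/2 = ⅛ + C/2)
√(-32945 + Q(-120)) = √(-32945 + (⅛ + (½)*(-120))) = √(-32945 + (⅛ - 60)) = √(-32945 - 479/8) = √(-264039/8) = I*√528078/4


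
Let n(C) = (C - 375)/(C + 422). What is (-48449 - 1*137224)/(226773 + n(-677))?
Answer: -47346615/57828167 ≈ -0.81875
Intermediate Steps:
n(C) = (-375 + C)/(422 + C)
(-48449 - 1*137224)/(226773 + n(-677)) = (-48449 - 1*137224)/(226773 + (-375 - 677)/(422 - 677)) = (-48449 - 137224)/(226773 - 1052/(-255)) = -185673/(226773 - 1/255*(-1052)) = -185673/(226773 + 1052/255) = -185673/57828167/255 = -185673*255/57828167 = -47346615/57828167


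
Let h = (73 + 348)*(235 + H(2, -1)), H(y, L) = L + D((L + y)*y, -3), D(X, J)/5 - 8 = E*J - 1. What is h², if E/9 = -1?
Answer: 28928567056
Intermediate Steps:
E = -9 (E = 9*(-1) = -9)
D(X, J) = 35 - 45*J (D(X, J) = 40 + 5*(-9*J - 1) = 40 + 5*(-1 - 9*J) = 40 + (-5 - 45*J) = 35 - 45*J)
H(y, L) = 170 + L (H(y, L) = L + (35 - 45*(-3)) = L + (35 + 135) = L + 170 = 170 + L)
h = 170084 (h = (73 + 348)*(235 + (170 - 1)) = 421*(235 + 169) = 421*404 = 170084)
h² = 170084² = 28928567056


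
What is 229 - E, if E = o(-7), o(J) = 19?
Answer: 210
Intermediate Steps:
E = 19
229 - E = 229 - 1*19 = 229 - 19 = 210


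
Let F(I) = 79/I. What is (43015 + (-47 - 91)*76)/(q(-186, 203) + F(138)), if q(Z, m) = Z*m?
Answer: -4488726/5210525 ≈ -0.86147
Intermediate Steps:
(43015 + (-47 - 91)*76)/(q(-186, 203) + F(138)) = (43015 + (-47 - 91)*76)/(-186*203 + 79/138) = (43015 - 138*76)/(-37758 + 79*(1/138)) = (43015 - 10488)/(-37758 + 79/138) = 32527/(-5210525/138) = 32527*(-138/5210525) = -4488726/5210525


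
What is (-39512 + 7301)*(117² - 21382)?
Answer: 247799223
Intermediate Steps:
(-39512 + 7301)*(117² - 21382) = -32211*(13689 - 21382) = -32211*(-7693) = 247799223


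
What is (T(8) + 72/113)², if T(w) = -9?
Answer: 893025/12769 ≈ 69.937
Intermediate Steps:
(T(8) + 72/113)² = (-9 + 72/113)² = (-945/113)² = 893025/12769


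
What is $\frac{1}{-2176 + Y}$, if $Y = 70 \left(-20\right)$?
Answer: $- \frac{1}{3576} \approx -0.00027964$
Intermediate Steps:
$Y = -1400$
$\frac{1}{-2176 + Y} = \frac{1}{-2176 - 1400} = \frac{1}{-3576} = - \frac{1}{3576}$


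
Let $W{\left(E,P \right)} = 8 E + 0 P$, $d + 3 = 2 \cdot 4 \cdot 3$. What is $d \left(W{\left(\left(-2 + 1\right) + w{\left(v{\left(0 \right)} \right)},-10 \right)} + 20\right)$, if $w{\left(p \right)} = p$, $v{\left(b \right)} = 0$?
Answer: $252$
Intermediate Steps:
$d = 21$ ($d = -3 + 2 \cdot 4 \cdot 3 = -3 + 8 \cdot 3 = -3 + 24 = 21$)
$W{\left(E,P \right)} = 8 E$ ($W{\left(E,P \right)} = 8 E + 0 = 8 E$)
$d \left(W{\left(\left(-2 + 1\right) + w{\left(v{\left(0 \right)} \right)},-10 \right)} + 20\right) = 21 \left(8 \left(\left(-2 + 1\right) + 0\right) + 20\right) = 21 \left(8 \left(-1 + 0\right) + 20\right) = 21 \left(8 \left(-1\right) + 20\right) = 21 \left(-8 + 20\right) = 21 \cdot 12 = 252$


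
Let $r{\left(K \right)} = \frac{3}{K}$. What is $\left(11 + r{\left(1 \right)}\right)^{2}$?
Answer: $196$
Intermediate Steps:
$\left(11 + r{\left(1 \right)}\right)^{2} = \left(11 + \frac{3}{1}\right)^{2} = \left(11 + 3 \cdot 1\right)^{2} = \left(11 + 3\right)^{2} = 14^{2} = 196$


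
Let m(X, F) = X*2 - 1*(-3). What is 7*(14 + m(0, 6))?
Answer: 119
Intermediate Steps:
m(X, F) = 3 + 2*X (m(X, F) = 2*X + 3 = 3 + 2*X)
7*(14 + m(0, 6)) = 7*(14 + (3 + 2*0)) = 7*(14 + (3 + 0)) = 7*(14 + 3) = 7*17 = 119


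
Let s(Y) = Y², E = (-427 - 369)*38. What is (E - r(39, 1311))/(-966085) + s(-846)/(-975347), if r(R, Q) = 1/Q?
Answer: -867803595723697/1235313487614945 ≈ -0.70250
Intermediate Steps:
E = -30248 (E = -796*38 = -30248)
(E - r(39, 1311))/(-966085) + s(-846)/(-975347) = (-30248 - 1/1311)/(-966085) + (-846)²/(-975347) = (-30248 - 1*1/1311)*(-1/966085) + 715716*(-1/975347) = (-30248 - 1/1311)*(-1/966085) - 715716/975347 = -39655129/1311*(-1/966085) - 715716/975347 = 39655129/1266537435 - 715716/975347 = -867803595723697/1235313487614945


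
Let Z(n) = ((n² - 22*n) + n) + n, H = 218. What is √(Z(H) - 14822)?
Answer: √28342 ≈ 168.35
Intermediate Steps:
Z(n) = n² - 20*n (Z(n) = (n² - 21*n) + n = n² - 20*n)
√(Z(H) - 14822) = √(218*(-20 + 218) - 14822) = √(218*198 - 14822) = √(43164 - 14822) = √28342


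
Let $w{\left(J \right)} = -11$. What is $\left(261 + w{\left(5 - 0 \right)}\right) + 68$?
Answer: $318$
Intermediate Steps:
$\left(261 + w{\left(5 - 0 \right)}\right) + 68 = \left(261 - 11\right) + 68 = 250 + 68 = 318$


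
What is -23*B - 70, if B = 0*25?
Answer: -70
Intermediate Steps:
B = 0
-23*B - 70 = -23*0 - 70 = 0 - 70 = -70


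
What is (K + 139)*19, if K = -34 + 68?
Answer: 3287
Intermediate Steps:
K = 34
(K + 139)*19 = (34 + 139)*19 = 173*19 = 3287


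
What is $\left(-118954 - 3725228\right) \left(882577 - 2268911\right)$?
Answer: $5329320208788$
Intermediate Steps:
$\left(-118954 - 3725228\right) \left(882577 - 2268911\right) = \left(-3844182\right) \left(-1386334\right) = 5329320208788$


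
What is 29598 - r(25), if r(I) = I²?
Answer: 28973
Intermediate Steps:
29598 - r(25) = 29598 - 1*25² = 29598 - 1*625 = 29598 - 625 = 28973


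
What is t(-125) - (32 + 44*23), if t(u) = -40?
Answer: -1084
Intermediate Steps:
t(-125) - (32 + 44*23) = -40 - (32 + 44*23) = -40 - (32 + 1012) = -40 - 1*1044 = -40 - 1044 = -1084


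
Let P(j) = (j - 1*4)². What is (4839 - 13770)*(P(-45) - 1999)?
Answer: -3590262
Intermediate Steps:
P(j) = (-4 + j)² (P(j) = (j - 4)² = (-4 + j)²)
(4839 - 13770)*(P(-45) - 1999) = (4839 - 13770)*((-4 - 45)² - 1999) = -8931*((-49)² - 1999) = -8931*(2401 - 1999) = -8931*402 = -3590262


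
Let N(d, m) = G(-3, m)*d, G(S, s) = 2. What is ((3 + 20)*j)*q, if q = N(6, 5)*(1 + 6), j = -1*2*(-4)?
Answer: 15456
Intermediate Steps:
N(d, m) = 2*d
j = 8 (j = -2*(-4) = 8)
q = 84 (q = (2*6)*(1 + 6) = 12*7 = 84)
((3 + 20)*j)*q = ((3 + 20)*8)*84 = (23*8)*84 = 184*84 = 15456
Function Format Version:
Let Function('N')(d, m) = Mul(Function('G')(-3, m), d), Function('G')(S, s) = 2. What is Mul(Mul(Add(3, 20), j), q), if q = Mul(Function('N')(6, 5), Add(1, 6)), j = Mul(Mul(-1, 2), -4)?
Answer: 15456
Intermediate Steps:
Function('N')(d, m) = Mul(2, d)
j = 8 (j = Mul(-2, -4) = 8)
q = 84 (q = Mul(Mul(2, 6), Add(1, 6)) = Mul(12, 7) = 84)
Mul(Mul(Add(3, 20), j), q) = Mul(Mul(Add(3, 20), 8), 84) = Mul(Mul(23, 8), 84) = Mul(184, 84) = 15456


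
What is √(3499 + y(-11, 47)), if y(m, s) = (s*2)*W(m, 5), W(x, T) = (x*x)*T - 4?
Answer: √59993 ≈ 244.93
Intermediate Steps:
W(x, T) = -4 + T*x² (W(x, T) = x²*T - 4 = T*x² - 4 = -4 + T*x²)
y(m, s) = 2*s*(-4 + 5*m²) (y(m, s) = (s*2)*(-4 + 5*m²) = (2*s)*(-4 + 5*m²) = 2*s*(-4 + 5*m²))
√(3499 + y(-11, 47)) = √(3499 + 2*47*(-4 + 5*(-11)²)) = √(3499 + 2*47*(-4 + 5*121)) = √(3499 + 2*47*(-4 + 605)) = √(3499 + 2*47*601) = √(3499 + 56494) = √59993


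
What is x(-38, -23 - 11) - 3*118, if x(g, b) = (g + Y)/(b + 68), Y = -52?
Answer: -6063/17 ≈ -356.65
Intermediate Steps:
x(g, b) = (-52 + g)/(68 + b) (x(g, b) = (g - 52)/(b + 68) = (-52 + g)/(68 + b))
x(-38, -23 - 11) - 3*118 = (-52 - 38)/(68 + (-23 - 11)) - 3*118 = -90/(68 - 34) - 354 = -90/34 - 354 = (1/34)*(-90) - 354 = -45/17 - 354 = -6063/17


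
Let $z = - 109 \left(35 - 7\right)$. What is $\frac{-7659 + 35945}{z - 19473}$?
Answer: $- \frac{28286}{22525} \approx -1.2558$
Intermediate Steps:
$z = -3052$ ($z = \left(-109\right) 28 = -3052$)
$\frac{-7659 + 35945}{z - 19473} = \frac{-7659 + 35945}{-3052 - 19473} = \frac{28286}{-22525} = 28286 \left(- \frac{1}{22525}\right) = - \frac{28286}{22525}$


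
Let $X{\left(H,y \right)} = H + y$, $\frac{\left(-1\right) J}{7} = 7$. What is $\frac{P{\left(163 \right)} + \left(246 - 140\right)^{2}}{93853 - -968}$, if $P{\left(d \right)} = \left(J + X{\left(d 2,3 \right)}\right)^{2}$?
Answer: $\frac{89636}{94821} \approx 0.94532$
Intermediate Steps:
$J = -49$ ($J = \left(-7\right) 7 = -49$)
$P{\left(d \right)} = \left(-46 + 2 d\right)^{2}$ ($P{\left(d \right)} = \left(-49 + \left(d 2 + 3\right)\right)^{2} = \left(-49 + \left(2 d + 3\right)\right)^{2} = \left(-49 + \left(3 + 2 d\right)\right)^{2} = \left(-46 + 2 d\right)^{2}$)
$\frac{P{\left(163 \right)} + \left(246 - 140\right)^{2}}{93853 - -968} = \frac{4 \left(-23 + 163\right)^{2} + \left(246 - 140\right)^{2}}{93853 - -968} = \frac{4 \cdot 140^{2} + 106^{2}}{93853 + 968} = \frac{4 \cdot 19600 + 11236}{94821} = \left(78400 + 11236\right) \frac{1}{94821} = 89636 \cdot \frac{1}{94821} = \frac{89636}{94821}$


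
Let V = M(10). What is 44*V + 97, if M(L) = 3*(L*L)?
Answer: 13297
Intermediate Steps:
M(L) = 3*L**2
V = 300 (V = 3*10**2 = 3*100 = 300)
44*V + 97 = 44*300 + 97 = 13200 + 97 = 13297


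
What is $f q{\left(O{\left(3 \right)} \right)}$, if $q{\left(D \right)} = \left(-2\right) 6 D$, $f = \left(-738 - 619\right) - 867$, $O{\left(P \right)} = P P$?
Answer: $240192$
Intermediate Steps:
$O{\left(P \right)} = P^{2}$
$f = -2224$ ($f = -1357 - 867 = -2224$)
$q{\left(D \right)} = - 12 D$
$f q{\left(O{\left(3 \right)} \right)} = - 2224 \left(- 12 \cdot 3^{2}\right) = - 2224 \left(\left(-12\right) 9\right) = \left(-2224\right) \left(-108\right) = 240192$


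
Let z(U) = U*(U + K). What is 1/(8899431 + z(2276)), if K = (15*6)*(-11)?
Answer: 1/11826367 ≈ 8.4557e-8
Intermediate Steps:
K = -990 (K = 90*(-11) = -990)
z(U) = U*(-990 + U) (z(U) = U*(U - 990) = U*(-990 + U))
1/(8899431 + z(2276)) = 1/(8899431 + 2276*(-990 + 2276)) = 1/(8899431 + 2276*1286) = 1/(8899431 + 2926936) = 1/11826367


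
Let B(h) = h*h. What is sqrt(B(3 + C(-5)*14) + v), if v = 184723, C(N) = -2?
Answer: 2*sqrt(46337) ≈ 430.52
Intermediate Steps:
B(h) = h**2
sqrt(B(3 + C(-5)*14) + v) = sqrt((3 - 2*14)**2 + 184723) = sqrt((3 - 28)**2 + 184723) = sqrt((-25)**2 + 184723) = sqrt(625 + 184723) = sqrt(185348) = 2*sqrt(46337)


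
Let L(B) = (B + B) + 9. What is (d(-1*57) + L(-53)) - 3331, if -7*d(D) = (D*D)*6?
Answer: -43490/7 ≈ -6212.9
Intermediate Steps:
L(B) = 9 + 2*B (L(B) = 2*B + 9 = 9 + 2*B)
d(D) = -6*D²/7 (d(D) = -D*D*6/7 = -D²*6/7 = -6*D²/7)
(d(-1*57) + L(-53)) - 3331 = (-6*(-1*57)²/7 + (9 + 2*(-53))) - 3331 = (-6/7*(-57)² + (9 - 106)) - 3331 = (-6/7*3249 - 97) - 3331 = (-19494/7 - 97) - 3331 = -20173/7 - 3331 = -43490/7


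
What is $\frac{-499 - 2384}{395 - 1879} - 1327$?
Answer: $- \frac{1966385}{1484} \approx -1325.1$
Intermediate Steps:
$\frac{-499 - 2384}{395 - 1879} - 1327 = - \frac{2883}{-1484} - 1327 = \left(-2883\right) \left(- \frac{1}{1484}\right) - 1327 = \frac{2883}{1484} - 1327 = - \frac{1966385}{1484}$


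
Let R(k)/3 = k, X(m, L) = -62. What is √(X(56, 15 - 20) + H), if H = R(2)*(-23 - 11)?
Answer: I*√266 ≈ 16.31*I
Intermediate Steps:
R(k) = 3*k
H = -204 (H = (3*2)*(-23 - 11) = 6*(-34) = -204)
√(X(56, 15 - 20) + H) = √(-62 - 204) = √(-266) = I*√266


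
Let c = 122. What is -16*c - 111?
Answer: -2063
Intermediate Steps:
-16*c - 111 = -16*122 - 111 = -1952 - 111 = -2063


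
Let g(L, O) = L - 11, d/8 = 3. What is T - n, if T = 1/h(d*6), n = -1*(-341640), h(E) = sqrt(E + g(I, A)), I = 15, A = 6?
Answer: -341640 + sqrt(37)/74 ≈ -3.4164e+5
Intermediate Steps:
d = 24 (d = 8*3 = 24)
g(L, O) = -11 + L
h(E) = sqrt(4 + E) (h(E) = sqrt(E + (-11 + 15)) = sqrt(E + 4) = sqrt(4 + E))
n = 341640
T = sqrt(37)/74 (T = 1/(sqrt(4 + 24*6)) = 1/(sqrt(4 + 144)) = 1/(sqrt(148)) = 1/(2*sqrt(37)) = sqrt(37)/74 ≈ 0.082199)
T - n = sqrt(37)/74 - 1*341640 = sqrt(37)/74 - 341640 = -341640 + sqrt(37)/74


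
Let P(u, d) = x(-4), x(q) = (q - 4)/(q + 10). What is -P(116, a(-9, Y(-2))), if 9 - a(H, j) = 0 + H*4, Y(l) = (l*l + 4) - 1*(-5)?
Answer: 4/3 ≈ 1.3333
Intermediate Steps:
Y(l) = 9 + l² (Y(l) = (l² + 4) + 5 = (4 + l²) + 5 = 9 + l²)
x(q) = (-4 + q)/(10 + q)
a(H, j) = 9 - 4*H (a(H, j) = 9 - (0 + H*4) = 9 - (0 + 4*H) = 9 - 4*H)
P(u, d) = -4/3 (P(u, d) = (-4 - 4)/(10 - 4) = -8/6 = (⅙)*(-8) = -4/3)
-P(116, a(-9, Y(-2))) = -1*(-4/3) = 4/3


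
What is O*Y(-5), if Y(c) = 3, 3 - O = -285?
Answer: 864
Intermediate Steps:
O = 288 (O = 3 - 1*(-285) = 3 + 285 = 288)
O*Y(-5) = 288*3 = 864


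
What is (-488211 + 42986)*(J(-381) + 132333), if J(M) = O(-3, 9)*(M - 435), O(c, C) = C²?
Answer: -29490368325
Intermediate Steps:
J(M) = -35235 + 81*M (J(M) = 9²*(M - 435) = 81*(-435 + M) = -35235 + 81*M)
(-488211 + 42986)*(J(-381) + 132333) = (-488211 + 42986)*((-35235 + 81*(-381)) + 132333) = -445225*((-35235 - 30861) + 132333) = -445225*(-66096 + 132333) = -445225*66237 = -29490368325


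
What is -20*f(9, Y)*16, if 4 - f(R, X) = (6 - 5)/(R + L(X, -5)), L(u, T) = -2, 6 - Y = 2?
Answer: -8640/7 ≈ -1234.3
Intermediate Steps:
Y = 4 (Y = 6 - 1*2 = 6 - 2 = 4)
f(R, X) = 4 - 1/(-2 + R) (f(R, X) = 4 - (6 - 5)/(R - 2) = 4 - 1/(-2 + R))
-20*f(9, Y)*16 = -20*(-9 + 4*9)/(-2 + 9)*16 = -20*(-9 + 36)/7*16 = -20*27/7*16 = -540/7*16 = -8640/7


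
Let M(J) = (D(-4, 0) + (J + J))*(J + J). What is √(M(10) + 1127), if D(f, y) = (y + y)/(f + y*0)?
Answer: √1527 ≈ 39.077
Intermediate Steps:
D(f, y) = 2*y/f (D(f, y) = (2*y)/(f + 0) = (2*y)/f = 2*y/f)
M(J) = 4*J² (M(J) = (2*0/(-4) + (J + J))*(J + J) = (2*0*(-¼) + 2*J)*(2*J) = (0 + 2*J)*(2*J) = (2*J)*(2*J) = 4*J²)
√(M(10) + 1127) = √(4*10² + 1127) = √(4*100 + 1127) = √(400 + 1127) = √1527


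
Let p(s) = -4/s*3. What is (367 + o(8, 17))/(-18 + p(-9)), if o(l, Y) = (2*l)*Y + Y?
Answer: -984/25 ≈ -39.360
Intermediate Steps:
o(l, Y) = Y + 2*Y*l (o(l, Y) = 2*Y*l + Y = Y + 2*Y*l)
p(s) = -12/s
(367 + o(8, 17))/(-18 + p(-9)) = (367 + 17*(1 + 2*8))/(-18 - 12/(-9)) = (367 + 17*(1 + 16))/(-18 - 12*(-1/9)) = (367 + 17*17)/(-18 + 4/3) = (367 + 289)/(-50/3) = 656*(-3/50) = -984/25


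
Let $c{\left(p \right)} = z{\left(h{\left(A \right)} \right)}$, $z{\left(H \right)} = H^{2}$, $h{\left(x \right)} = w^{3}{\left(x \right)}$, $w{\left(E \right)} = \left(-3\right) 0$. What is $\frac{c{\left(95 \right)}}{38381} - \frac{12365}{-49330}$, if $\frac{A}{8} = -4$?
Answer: $\frac{2473}{9866} \approx 0.25066$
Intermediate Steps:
$A = -32$ ($A = 8 \left(-4\right) = -32$)
$w{\left(E \right)} = 0$
$h{\left(x \right)} = 0$ ($h{\left(x \right)} = 0^{3} = 0$)
$c{\left(p \right)} = 0$ ($c{\left(p \right)} = 0^{2} = 0$)
$\frac{c{\left(95 \right)}}{38381} - \frac{12365}{-49330} = \frac{0}{38381} - \frac{12365}{-49330} = 0 \cdot \frac{1}{38381} - - \frac{2473}{9866} = 0 + \frac{2473}{9866} = \frac{2473}{9866}$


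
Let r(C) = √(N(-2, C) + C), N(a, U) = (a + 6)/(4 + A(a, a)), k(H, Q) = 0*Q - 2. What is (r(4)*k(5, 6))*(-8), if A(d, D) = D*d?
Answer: 24*√2 ≈ 33.941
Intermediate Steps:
k(H, Q) = -2 (k(H, Q) = 0 - 2 = -2)
N(a, U) = (6 + a)/(4 + a²) (N(a, U) = (a + 6)/(4 + a*a) = (6 + a)/(4 + a²))
r(C) = √(½ + C) (r(C) = √((6 - 2)/(4 + (-2)²) + C) = √(4/(4 + 4) + C) = √(4/8 + C) = √((⅛)*4 + C) = √(½ + C))
(r(4)*k(5, 6))*(-8) = ((√(2 + 4*4)/2)*(-2))*(-8) = ((√(2 + 16)/2)*(-2))*(-8) = ((√18/2)*(-2))*(-8) = (((3*√2)/2)*(-2))*(-8) = ((3*√2/2)*(-2))*(-8) = -3*√2*(-8) = 24*√2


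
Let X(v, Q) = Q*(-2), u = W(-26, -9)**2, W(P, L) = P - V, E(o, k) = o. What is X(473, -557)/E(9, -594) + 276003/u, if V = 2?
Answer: 479629/1008 ≈ 475.82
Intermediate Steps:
W(P, L) = -2 + P (W(P, L) = P - 1*2 = P - 2 = -2 + P)
u = 784 (u = (-2 - 26)**2 = (-28)**2 = 784)
X(v, Q) = -2*Q
X(473, -557)/E(9, -594) + 276003/u = -2*(-557)/9 + 276003/784 = 1114*(1/9) + 276003*(1/784) = 1114/9 + 39429/112 = 479629/1008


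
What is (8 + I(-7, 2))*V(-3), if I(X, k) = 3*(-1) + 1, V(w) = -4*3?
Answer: -72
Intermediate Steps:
V(w) = -12
I(X, k) = -2 (I(X, k) = -3 + 1 = -2)
(8 + I(-7, 2))*V(-3) = (8 - 2)*(-12) = 6*(-12) = -72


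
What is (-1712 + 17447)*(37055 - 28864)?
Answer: 128885385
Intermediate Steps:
(-1712 + 17447)*(37055 - 28864) = 15735*8191 = 128885385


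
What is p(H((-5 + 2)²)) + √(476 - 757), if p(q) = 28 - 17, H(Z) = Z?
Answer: 11 + I*√281 ≈ 11.0 + 16.763*I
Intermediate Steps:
p(q) = 11
p(H((-5 + 2)²)) + √(476 - 757) = 11 + √(476 - 757) = 11 + √(-281) = 11 + I*√281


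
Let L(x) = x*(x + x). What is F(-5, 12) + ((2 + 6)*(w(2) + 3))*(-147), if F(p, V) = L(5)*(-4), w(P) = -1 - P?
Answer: -200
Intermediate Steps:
L(x) = 2*x**2 (L(x) = x*(2*x) = 2*x**2)
F(p, V) = -200 (F(p, V) = (2*5**2)*(-4) = (2*25)*(-4) = 50*(-4) = -200)
F(-5, 12) + ((2 + 6)*(w(2) + 3))*(-147) = -200 + ((2 + 6)*((-1 - 1*2) + 3))*(-147) = -200 + (8*((-1 - 2) + 3))*(-147) = -200 + (8*(-3 + 3))*(-147) = -200 + (8*0)*(-147) = -200 + 0*(-147) = -200 + 0 = -200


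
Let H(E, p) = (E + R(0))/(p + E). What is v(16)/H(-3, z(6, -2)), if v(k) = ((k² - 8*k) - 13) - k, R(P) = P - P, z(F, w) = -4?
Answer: 231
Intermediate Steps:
R(P) = 0
v(k) = -13 + k² - 9*k (v(k) = (-13 + k² - 8*k) - k = -13 + k² - 9*k)
H(E, p) = E/(E + p) (H(E, p) = (E + 0)/(p + E) = E/(E + p))
v(16)/H(-3, z(6, -2)) = (-13 + 16² - 9*16)/((-3/(-3 - 4))) = (-13 + 256 - 144)/((-3/(-7))) = 99/((-3*(-⅐))) = 99/(3/7) = 99*(7/3) = 231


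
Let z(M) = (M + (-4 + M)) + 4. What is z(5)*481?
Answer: 4810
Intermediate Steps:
z(M) = 2*M (z(M) = (-4 + 2*M) + 4 = 2*M)
z(5)*481 = (2*5)*481 = 10*481 = 4810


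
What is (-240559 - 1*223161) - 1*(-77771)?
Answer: -385949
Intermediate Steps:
(-240559 - 1*223161) - 1*(-77771) = (-240559 - 223161) + 77771 = -463720 + 77771 = -385949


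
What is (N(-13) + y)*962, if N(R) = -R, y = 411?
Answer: 407888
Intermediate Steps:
(N(-13) + y)*962 = (-1*(-13) + 411)*962 = (13 + 411)*962 = 424*962 = 407888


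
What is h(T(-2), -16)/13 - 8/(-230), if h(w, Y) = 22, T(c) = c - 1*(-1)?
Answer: 2582/1495 ≈ 1.7271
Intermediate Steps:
T(c) = 1 + c (T(c) = c + 1 = 1 + c)
h(T(-2), -16)/13 - 8/(-230) = 22/13 - 8/(-230) = 22*(1/13) - 8*(-1/230) = 22/13 + 4/115 = 2582/1495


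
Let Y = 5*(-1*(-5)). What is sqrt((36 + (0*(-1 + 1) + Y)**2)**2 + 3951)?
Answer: 2*sqrt(110218) ≈ 663.98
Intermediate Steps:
Y = 25 (Y = 5*5 = 25)
sqrt((36 + (0*(-1 + 1) + Y)**2)**2 + 3951) = sqrt((36 + (0*(-1 + 1) + 25)**2)**2 + 3951) = sqrt((36 + (0*0 + 25)**2)**2 + 3951) = sqrt((36 + (0 + 25)**2)**2 + 3951) = sqrt((36 + 25**2)**2 + 3951) = sqrt((36 + 625)**2 + 3951) = sqrt(661**2 + 3951) = sqrt(436921 + 3951) = sqrt(440872) = 2*sqrt(110218)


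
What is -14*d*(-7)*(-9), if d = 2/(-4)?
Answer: 441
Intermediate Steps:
d = -1/2 (d = 2*(-1/4) = -1/2 ≈ -0.50000)
-14*d*(-7)*(-9) = -(-7)*(-7)*(-9) = -14*7/2*(-9) = -49*(-9) = 441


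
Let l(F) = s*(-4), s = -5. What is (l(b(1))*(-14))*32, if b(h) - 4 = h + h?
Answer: -8960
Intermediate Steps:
b(h) = 4 + 2*h (b(h) = 4 + (h + h) = 4 + 2*h)
l(F) = 20 (l(F) = -5*(-4) = 20)
(l(b(1))*(-14))*32 = (20*(-14))*32 = -280*32 = -8960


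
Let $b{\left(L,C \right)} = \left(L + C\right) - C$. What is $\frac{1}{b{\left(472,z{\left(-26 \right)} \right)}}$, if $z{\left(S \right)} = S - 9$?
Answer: $\frac{1}{472} \approx 0.0021186$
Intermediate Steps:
$z{\left(S \right)} = -9 + S$
$b{\left(L,C \right)} = L$ ($b{\left(L,C \right)} = \left(C + L\right) - C = L$)
$\frac{1}{b{\left(472,z{\left(-26 \right)} \right)}} = \frac{1}{472}$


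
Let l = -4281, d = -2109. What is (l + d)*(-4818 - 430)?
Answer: 33534720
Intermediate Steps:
(l + d)*(-4818 - 430) = (-4281 - 2109)*(-4818 - 430) = -6390*(-5248) = 33534720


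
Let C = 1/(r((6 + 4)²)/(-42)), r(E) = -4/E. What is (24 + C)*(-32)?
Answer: -34368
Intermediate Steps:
C = 1050 (C = 1/(-4/(6 + 4)²/(-42)) = 1/(-4/(10²)*(-1/42)) = 1/(-4/100*(-1/42)) = 1/(-4*1/100*(-1/42)) = 1/(-1/25*(-1/42)) = 1/(1/1050) = 1050)
(24 + C)*(-32) = (24 + 1050)*(-32) = 1074*(-32) = -34368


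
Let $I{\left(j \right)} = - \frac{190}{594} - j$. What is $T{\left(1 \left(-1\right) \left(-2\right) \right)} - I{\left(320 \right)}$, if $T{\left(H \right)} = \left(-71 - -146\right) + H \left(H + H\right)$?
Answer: $\frac{119786}{297} \approx 403.32$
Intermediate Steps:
$I{\left(j \right)} = - \frac{95}{297} - j$ ($I{\left(j \right)} = \left(-190\right) \frac{1}{594} - j = - \frac{95}{297} - j$)
$T{\left(H \right)} = 75 + 2 H^{2}$ ($T{\left(H \right)} = \left(-71 + 146\right) + H 2 H = 75 + 2 H^{2}$)
$T{\left(1 \left(-1\right) \left(-2\right) \right)} - I{\left(320 \right)} = \left(75 + 2 \left(1 \left(-1\right) \left(-2\right)\right)^{2}\right) - \left(- \frac{95}{297} - 320\right) = \left(75 + 2 \left(\left(-1\right) \left(-2\right)\right)^{2}\right) - \left(- \frac{95}{297} - 320\right) = \left(75 + 2 \cdot 2^{2}\right) - - \frac{95135}{297} = \left(75 + 2 \cdot 4\right) + \frac{95135}{297} = \left(75 + 8\right) + \frac{95135}{297} = 83 + \frac{95135}{297} = \frac{119786}{297}$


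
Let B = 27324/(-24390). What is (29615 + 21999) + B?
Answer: 69935452/1355 ≈ 51613.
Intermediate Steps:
B = -1518/1355 (B = 27324*(-1/24390) = -1518/1355 ≈ -1.1203)
(29615 + 21999) + B = (29615 + 21999) - 1518/1355 = 51614 - 1518/1355 = 69935452/1355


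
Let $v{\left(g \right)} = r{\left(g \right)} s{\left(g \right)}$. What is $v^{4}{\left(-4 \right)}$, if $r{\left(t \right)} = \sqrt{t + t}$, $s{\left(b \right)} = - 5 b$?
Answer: $10240000$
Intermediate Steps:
$r{\left(t \right)} = \sqrt{2} \sqrt{t}$ ($r{\left(t \right)} = \sqrt{2 t} = \sqrt{2} \sqrt{t}$)
$v{\left(g \right)} = - 5 \sqrt{2} g^{\frac{3}{2}}$ ($v{\left(g \right)} = \sqrt{2} \sqrt{g} \left(- 5 g\right) = - 5 \sqrt{2} g^{\frac{3}{2}}$)
$v^{4}{\left(-4 \right)} = \left(- 5 \sqrt{2} \left(-4\right)^{\frac{3}{2}}\right)^{4} = \left(- 5 \sqrt{2} \left(- 8 i\right)\right)^{4} = \left(40 i \sqrt{2}\right)^{4} = 10240000$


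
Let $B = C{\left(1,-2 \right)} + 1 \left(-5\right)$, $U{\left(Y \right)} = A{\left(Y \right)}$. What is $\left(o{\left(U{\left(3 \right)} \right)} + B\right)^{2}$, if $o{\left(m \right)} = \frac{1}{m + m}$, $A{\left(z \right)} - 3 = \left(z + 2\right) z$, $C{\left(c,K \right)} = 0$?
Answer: $\frac{32041}{1296} \approx 24.723$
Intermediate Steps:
$A{\left(z \right)} = 3 + z \left(2 + z\right)$ ($A{\left(z \right)} = 3 + \left(z + 2\right) z = 3 + \left(2 + z\right) z = 3 + z \left(2 + z\right)$)
$U{\left(Y \right)} = 3 + Y^{2} + 2 Y$
$o{\left(m \right)} = \frac{1}{2 m}$
$B = -5$ ($B = 0 + 1 \left(-5\right) = 0 - 5 = -5$)
$\left(o{\left(U{\left(3 \right)} \right)} + B\right)^{2} = \left(\frac{1}{2 \left(3 + 3^{2} + 2 \cdot 3\right)} - 5\right)^{2} = \left(\frac{1}{2 \left(3 + 9 + 6\right)} - 5\right)^{2} = \left(\frac{1}{2 \cdot 18} - 5\right)^{2} = \left(\frac{1}{2} \cdot \frac{1}{18} - 5\right)^{2} = \left(\frac{1}{36} - 5\right)^{2} = \left(- \frac{179}{36}\right)^{2} = \frac{32041}{1296}$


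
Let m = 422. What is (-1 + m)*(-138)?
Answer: -58098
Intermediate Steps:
(-1 + m)*(-138) = (-1 + 422)*(-138) = 421*(-138) = -58098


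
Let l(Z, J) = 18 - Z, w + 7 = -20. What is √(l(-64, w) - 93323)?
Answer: I*√93241 ≈ 305.35*I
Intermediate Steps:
w = -27 (w = -7 - 20 = -27)
√(l(-64, w) - 93323) = √((18 - 1*(-64)) - 93323) = √((18 + 64) - 93323) = √(82 - 93323) = √(-93241) = I*√93241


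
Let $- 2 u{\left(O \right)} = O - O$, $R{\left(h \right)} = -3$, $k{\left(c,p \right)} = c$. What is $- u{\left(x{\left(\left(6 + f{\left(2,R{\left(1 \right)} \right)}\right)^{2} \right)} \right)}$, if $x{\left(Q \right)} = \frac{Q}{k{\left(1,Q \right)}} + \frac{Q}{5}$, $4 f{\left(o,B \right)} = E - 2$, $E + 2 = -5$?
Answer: $0$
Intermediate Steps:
$E = -7$ ($E = -2 - 5 = -7$)
$f{\left(o,B \right)} = - \frac{9}{4}$ ($f{\left(o,B \right)} = \frac{-7 - 2}{4} = \frac{1}{4} \left(-9\right) = - \frac{9}{4}$)
$x{\left(Q \right)} = \frac{6 Q}{5}$ ($x{\left(Q \right)} = \frac{Q}{1} + \frac{Q}{5} = Q 1 + Q \frac{1}{5} = Q + \frac{Q}{5} = \frac{6 Q}{5}$)
$u{\left(O \right)} = 0$ ($u{\left(O \right)} = - \frac{O - O}{2} = \left(- \frac{1}{2}\right) 0 = 0$)
$- u{\left(x{\left(\left(6 + f{\left(2,R{\left(1 \right)} \right)}\right)^{2} \right)} \right)} = \left(-1\right) 0 = 0$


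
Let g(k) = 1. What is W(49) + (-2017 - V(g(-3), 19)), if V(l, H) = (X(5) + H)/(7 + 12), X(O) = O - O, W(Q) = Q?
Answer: -1969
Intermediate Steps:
X(O) = 0
V(l, H) = H/19 (V(l, H) = (0 + H)/(7 + 12) = H/19)
W(49) + (-2017 - V(g(-3), 19)) = 49 + (-2017 - 19/19) = 49 + (-2017 - 1*1) = 49 + (-2017 - 1) = 49 - 2018 = -1969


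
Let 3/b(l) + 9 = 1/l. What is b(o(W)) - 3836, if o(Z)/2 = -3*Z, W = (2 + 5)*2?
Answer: -2904104/757 ≈ -3836.3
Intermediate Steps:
W = 14 (W = 7*2 = 14)
o(Z) = -6*Z (o(Z) = 2*(-3*Z) = -6*Z)
b(l) = 3/(-9 + 1/l)
b(o(W)) - 3836 = -3*(-6*14)/(-1 + 9*(-6*14)) - 3836 = -3*(-84)/(-1 + 9*(-84)) - 3836 = -3*(-84)/(-1 - 756) - 3836 = -3*(-84)/(-757) - 3836 = -3*(-84)*(-1/757) - 3836 = -252/757 - 3836 = -2904104/757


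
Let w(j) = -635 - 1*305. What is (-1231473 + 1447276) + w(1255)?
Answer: 214863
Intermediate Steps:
w(j) = -940 (w(j) = -635 - 305 = -940)
(-1231473 + 1447276) + w(1255) = (-1231473 + 1447276) - 940 = 215803 - 940 = 214863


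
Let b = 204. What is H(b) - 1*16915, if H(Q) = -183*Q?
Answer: -54247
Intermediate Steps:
H(b) - 1*16915 = -183*204 - 1*16915 = -37332 - 16915 = -54247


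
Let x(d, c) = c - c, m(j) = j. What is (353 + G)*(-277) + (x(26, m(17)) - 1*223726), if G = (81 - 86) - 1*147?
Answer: -279403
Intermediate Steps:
x(d, c) = 0
G = -152 (G = -5 - 147 = -152)
(353 + G)*(-277) + (x(26, m(17)) - 1*223726) = (353 - 152)*(-277) + (0 - 1*223726) = 201*(-277) + (0 - 223726) = -55677 - 223726 = -279403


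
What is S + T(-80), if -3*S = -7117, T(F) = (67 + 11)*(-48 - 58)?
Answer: -17687/3 ≈ -5895.7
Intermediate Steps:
T(F) = -8268 (T(F) = 78*(-106) = -8268)
S = 7117/3 (S = -⅓*(-7117) = 7117/3 ≈ 2372.3)
S + T(-80) = 7117/3 - 8268 = -17687/3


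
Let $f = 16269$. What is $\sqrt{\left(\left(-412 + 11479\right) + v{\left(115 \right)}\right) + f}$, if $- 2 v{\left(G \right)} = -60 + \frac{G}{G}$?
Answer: $\frac{\sqrt{109462}}{2} \approx 165.43$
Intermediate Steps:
$v{\left(G \right)} = \frac{59}{2}$ ($v{\left(G \right)} = - \frac{-60 + \frac{G}{G}}{2} = - \frac{-60 + 1}{2} = \left(- \frac{1}{2}\right) \left(-59\right) = \frac{59}{2}$)
$\sqrt{\left(\left(-412 + 11479\right) + v{\left(115 \right)}\right) + f} = \sqrt{\left(\left(-412 + 11479\right) + \frac{59}{2}\right) + 16269} = \sqrt{\left(11067 + \frac{59}{2}\right) + 16269} = \sqrt{\frac{22193}{2} + 16269} = \sqrt{\frac{54731}{2}} = \frac{\sqrt{109462}}{2}$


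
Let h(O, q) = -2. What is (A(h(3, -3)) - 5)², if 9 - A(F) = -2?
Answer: 36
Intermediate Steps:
A(F) = 11 (A(F) = 9 - 1*(-2) = 9 + 2 = 11)
(A(h(3, -3)) - 5)² = (11 - 5)² = 6² = 36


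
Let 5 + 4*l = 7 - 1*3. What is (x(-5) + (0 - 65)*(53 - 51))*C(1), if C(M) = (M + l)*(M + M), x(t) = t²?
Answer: -315/2 ≈ -157.50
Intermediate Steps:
l = -¼ (l = -5/4 + (7 - 1*3)/4 = -5/4 + (7 - 3)/4 = -5/4 + (¼)*4 = -5/4 + 1 = -¼ ≈ -0.25000)
C(M) = 2*M*(-¼ + M) (C(M) = (M - ¼)*(M + M) = (-¼ + M)*(2*M) = 2*M*(-¼ + M))
(x(-5) + (0 - 65)*(53 - 51))*C(1) = ((-5)² + (0 - 65)*(53 - 51))*((½)*1*(-1 + 4*1)) = (25 - 65*2)*((½)*1*(-1 + 4)) = (25 - 130)*((½)*1*3) = -105*3/2 = -315/2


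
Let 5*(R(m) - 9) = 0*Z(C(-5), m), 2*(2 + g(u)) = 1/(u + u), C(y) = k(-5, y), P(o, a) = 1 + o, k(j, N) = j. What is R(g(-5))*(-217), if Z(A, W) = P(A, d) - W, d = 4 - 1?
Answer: -1953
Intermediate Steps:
d = 3
C(y) = -5
Z(A, W) = 1 + A - W (Z(A, W) = (1 + A) - W = 1 + A - W)
g(u) = -2 + 1/(4*u) (g(u) = -2 + 1/(2*(u + u)) = -2 + 1/(2*((2*u))) = -2 + (1/(2*u))/2 = -2 + 1/(4*u))
R(m) = 9 (R(m) = 9 + (0*(1 - 5 - m))/5 = 9 + (0*(-4 - m))/5 = 9 + (⅕)*0 = 9 + 0 = 9)
R(g(-5))*(-217) = 9*(-217) = -1953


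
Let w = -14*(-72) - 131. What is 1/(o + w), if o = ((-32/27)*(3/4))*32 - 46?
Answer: 9/7223 ≈ 0.0012460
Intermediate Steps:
w = 877 (w = 1008 - 131 = 877)
o = -670/9 (o = ((-32*1/27)*(3*(1/4)))*32 - 46 = -32/27*3/4*32 - 46 = -8/9*32 - 46 = -256/9 - 46 = -670/9 ≈ -74.444)
1/(o + w) = 1/(-670/9 + 877) = 1/(7223/9) = 9/7223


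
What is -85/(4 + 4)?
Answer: -85/8 ≈ -10.625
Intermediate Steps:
-85/(4 + 4) = -85/8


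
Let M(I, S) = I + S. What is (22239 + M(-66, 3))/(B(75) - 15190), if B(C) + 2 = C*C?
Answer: -2464/1063 ≈ -2.3180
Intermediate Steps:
B(C) = -2 + C**2 (B(C) = -2 + C*C = -2 + C**2)
(22239 + M(-66, 3))/(B(75) - 15190) = (22239 + (-66 + 3))/((-2 + 75**2) - 15190) = (22239 - 63)/((-2 + 5625) - 15190) = 22176/(5623 - 15190) = 22176/(-9567) = 22176*(-1/9567) = -2464/1063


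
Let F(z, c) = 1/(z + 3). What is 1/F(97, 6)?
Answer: 100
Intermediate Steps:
F(z, c) = 1/(3 + z)
1/F(97, 6) = 1/(1/(3 + 97)) = 1/(1/100) = 100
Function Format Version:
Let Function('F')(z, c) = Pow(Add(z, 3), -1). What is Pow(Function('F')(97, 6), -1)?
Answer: 100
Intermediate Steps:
Function('F')(z, c) = Pow(Add(3, z), -1)
Pow(Function('F')(97, 6), -1) = Pow(Pow(Add(3, 97), -1), -1) = Pow(Pow(100, -1), -1) = Pow(Rational(1, 100), -1) = 100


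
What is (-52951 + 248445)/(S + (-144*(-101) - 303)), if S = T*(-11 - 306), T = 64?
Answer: -195494/6047 ≈ -32.329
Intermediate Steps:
S = -20288 (S = 64*(-11 - 306) = 64*(-317) = -20288)
(-52951 + 248445)/(S + (-144*(-101) - 303)) = (-52951 + 248445)/(-20288 + (-144*(-101) - 303)) = 195494/(-20288 + (14544 - 303)) = 195494/(-20288 + 14241) = 195494/(-6047) = 195494*(-1/6047) = -195494/6047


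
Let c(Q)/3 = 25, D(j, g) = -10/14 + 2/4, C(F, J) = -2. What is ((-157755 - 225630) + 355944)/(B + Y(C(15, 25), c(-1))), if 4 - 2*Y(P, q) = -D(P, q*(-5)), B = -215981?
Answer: 85372/671935 ≈ 0.12705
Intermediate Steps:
D(j, g) = -3/14 (D(j, g) = -10*1/14 + 2*(¼) = -5/7 + ½ = -3/14)
c(Q) = 75 (c(Q) = 3*25 = 75)
Y(P, q) = 53/28 (Y(P, q) = 2 - (-1)*(-3)/(2*14) = 2 - ½*3/14 = 2 - 3/28 = 53/28)
((-157755 - 225630) + 355944)/(B + Y(C(15, 25), c(-1))) = ((-157755 - 225630) + 355944)/(-215981 + 53/28) = (-383385 + 355944)/(-6047415/28) = -27441*(-28/6047415) = 85372/671935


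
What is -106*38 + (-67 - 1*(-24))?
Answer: -4071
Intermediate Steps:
-106*38 + (-67 - 1*(-24)) = -4028 + (-67 + 24) = -4028 - 43 = -4071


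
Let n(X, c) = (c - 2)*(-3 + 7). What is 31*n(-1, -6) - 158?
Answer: -1150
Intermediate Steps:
n(X, c) = -8 + 4*c (n(X, c) = (-2 + c)*4 = -8 + 4*c)
31*n(-1, -6) - 158 = 31*(-8 + 4*(-6)) - 158 = 31*(-8 - 24) - 158 = 31*(-32) - 158 = -992 - 158 = -1150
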